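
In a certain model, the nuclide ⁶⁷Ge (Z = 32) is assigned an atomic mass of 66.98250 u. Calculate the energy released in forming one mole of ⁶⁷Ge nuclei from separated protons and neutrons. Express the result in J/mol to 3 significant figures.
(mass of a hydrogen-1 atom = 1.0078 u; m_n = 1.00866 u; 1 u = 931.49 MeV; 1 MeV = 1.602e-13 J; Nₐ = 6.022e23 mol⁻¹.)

5.12e+13 J/mol

Mass of separated nucleons = 32(1.0078) + 35(1.00866) = 32.2496 + 35.30310 = 67.55270 u
The mass defect is 67.55270 − 66.98250 = 0.57020 u.
E_B = 0.57020 × 931.49 = 531.136 MeV
Per nucleus in joules: 531.136 MeV × 1.602e-13 J/MeV = 8.5088e-11 J
Per mole: 8.5088e-11 J × 6.022e23 mol⁻¹ = 5.1240e+13 J/mol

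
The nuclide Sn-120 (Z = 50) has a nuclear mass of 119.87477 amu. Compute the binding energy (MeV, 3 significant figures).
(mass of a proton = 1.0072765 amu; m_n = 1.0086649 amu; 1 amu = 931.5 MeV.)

Z = 50, so N = A − Z = 120 − 50 = 70.
Mass of separated nucleons = 50(1.0072765) + 70(1.0086649) = 50.3638250 + 70.6065430 = 120.9703680 amu
The mass defect is 120.9703680 − 119.87477 = 1.0955980 amu.
Converting to energy: 1.0955980 amu × 931.5 MeV/amu = 1020.55 MeV

1020 MeV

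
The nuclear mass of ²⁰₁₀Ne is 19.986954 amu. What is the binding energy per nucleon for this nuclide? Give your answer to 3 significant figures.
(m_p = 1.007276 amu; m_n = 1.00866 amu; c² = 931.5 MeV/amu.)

Total constituent mass: 10 × 1.007276 + 10 × 1.00866 = 20.159360 amu
Δm = 20.159360 − 19.986954 = 0.172406 amu
Binding energy = Δm·c² = 0.172406 × 931.5 MeV/amu = 160.596 MeV
Dividing by A = 20 gives 8.030 MeV per nucleon.

8.03 MeV/nucleon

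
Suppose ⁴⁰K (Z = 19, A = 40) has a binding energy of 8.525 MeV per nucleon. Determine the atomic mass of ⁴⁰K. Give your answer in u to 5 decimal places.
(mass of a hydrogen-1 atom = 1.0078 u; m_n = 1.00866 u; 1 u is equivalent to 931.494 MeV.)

39.96398 u

Total binding energy = 40 × 8.525 = 341.000 MeV
Mass defect = 341.000 MeV / (931.494 MeV/u) = 0.3660786 u
Constituent mass = 19(1.0078) + 21(1.00866) = 40.33006 u
Atomic mass = 40.33006 − 0.3660786 = 39.9639814 u ≈ 39.96398 u (to 5 decimal places)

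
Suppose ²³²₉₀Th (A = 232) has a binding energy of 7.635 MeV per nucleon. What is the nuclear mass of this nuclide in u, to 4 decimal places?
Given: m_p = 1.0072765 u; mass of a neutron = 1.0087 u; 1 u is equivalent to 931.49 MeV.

Total binding energy = 232 × 7.635 = 1771.320 MeV
Mass defect = 1771.320 MeV / (931.49 MeV/u) = 1.901599 u
Constituent mass = 90(1.0072765) + 142(1.0087) = 233.8902850 u
Nuclear mass = 233.8902850 − 1.901599 = 231.9886860 u ≈ 231.9887 u (to 4 decimal places)

231.9887 u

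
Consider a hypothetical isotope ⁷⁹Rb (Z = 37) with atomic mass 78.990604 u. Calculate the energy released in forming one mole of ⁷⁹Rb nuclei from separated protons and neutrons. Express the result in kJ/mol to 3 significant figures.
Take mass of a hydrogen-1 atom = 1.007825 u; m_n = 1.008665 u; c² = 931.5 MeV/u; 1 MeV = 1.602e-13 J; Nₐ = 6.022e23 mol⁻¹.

The nucleus contains 37 protons and 79 − 37 = 42 neutrons.
Mass of separated nucleons = 37(1.007825) + 42(1.008665) = 37.289525 + 42.363930 = 79.653455 u
Mass defect Δm = 79.653455 − 78.990604 = 0.662851 u
Converting to energy: 0.662851 u × 931.5 MeV/u = 617.446 MeV
Per nucleus in joules: 617.446 MeV × 1.602e-13 J/MeV = 9.8915e-11 J
Per mole: 9.8915e-11 J × 6.022e23 mol⁻¹ = 5.9567e+13 J/mol

5.96e+10 kJ/mol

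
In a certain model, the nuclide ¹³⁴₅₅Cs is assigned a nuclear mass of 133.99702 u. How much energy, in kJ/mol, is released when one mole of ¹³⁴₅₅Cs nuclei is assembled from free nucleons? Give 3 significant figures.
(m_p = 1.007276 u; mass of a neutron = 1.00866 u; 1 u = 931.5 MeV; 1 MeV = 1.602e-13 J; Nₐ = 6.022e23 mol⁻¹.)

9.77e+10 kJ/mol

The nucleus contains 55 protons and 134 − 55 = 79 neutrons.
Mass of separated nucleons = 55(1.007276) + 79(1.00866) = 55.400180 + 79.68414 = 135.084320 u
Δm = 135.084320 − 133.99702 = 1.087300 u
Binding energy = Δm·c² = 1.087300 × 931.5 MeV/u = 1012.82 MeV
Per nucleus in joules: 1012.82 MeV × 1.602e-13 J/MeV = 1.6225e-10 J
Per mole: 1.6225e-10 J × 6.022e23 mol⁻¹ = 9.7707e+13 J/mol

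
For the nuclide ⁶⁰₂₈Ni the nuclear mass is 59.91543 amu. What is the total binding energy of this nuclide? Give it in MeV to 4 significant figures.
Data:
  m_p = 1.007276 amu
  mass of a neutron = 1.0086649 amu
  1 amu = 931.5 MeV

526.8 MeV

Z = 28, so N = A − Z = 60 − 28 = 32.
Mass of separated nucleons = 28(1.007276) + 32(1.0086649) = 28.203728 + 32.2772768 = 60.4810048 amu
Δm = 60.4810048 − 59.91543 = 0.5655748 amu
Converting to energy: 0.5655748 amu × 931.5 MeV/amu = 526.833 MeV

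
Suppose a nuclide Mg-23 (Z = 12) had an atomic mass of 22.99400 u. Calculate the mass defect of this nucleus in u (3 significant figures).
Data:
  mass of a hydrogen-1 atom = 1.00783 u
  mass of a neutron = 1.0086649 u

0.195 u

Total constituent mass: 12 × 1.00783 + 11 × 1.0086649 = 23.1892739 u
Mass defect Δm = 23.1892739 − 22.99400 = 0.1952739 u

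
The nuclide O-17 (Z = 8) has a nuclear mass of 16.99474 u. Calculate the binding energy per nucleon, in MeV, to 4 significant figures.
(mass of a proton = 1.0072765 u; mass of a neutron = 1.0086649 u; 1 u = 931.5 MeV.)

7.751 MeV/nucleon

Mass of separated nucleons = 8(1.0072765) + 9(1.0086649) = 8.0582120 + 9.0779841 = 17.1361961 u
Δm = 17.1361961 − 16.99474 = 0.1414561 u
Converting to energy: 0.1414561 u × 931.5 MeV/u = 131.766 MeV
Per nucleon: 131.766 / 17 = 7.751 MeV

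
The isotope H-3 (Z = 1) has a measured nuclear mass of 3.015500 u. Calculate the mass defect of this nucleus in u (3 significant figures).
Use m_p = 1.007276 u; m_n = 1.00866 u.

The nucleus contains 1 protons and 3 − 1 = 2 neutrons.
Σm = 1·m_p + 2·m_n = 1.007276 + 2.01732 = 3.024596 u
Mass defect Δm = 3.024596 − 3.015500 = 0.009096 u

0.00910 u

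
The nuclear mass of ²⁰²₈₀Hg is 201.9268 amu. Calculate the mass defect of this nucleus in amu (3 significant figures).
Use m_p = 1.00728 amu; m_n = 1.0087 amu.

1.72 amu

Total constituent mass: 80 × 1.00728 + 122 × 1.0087 = 203.64380 amu
Δm = 203.64380 − 201.9268 = 1.71700 amu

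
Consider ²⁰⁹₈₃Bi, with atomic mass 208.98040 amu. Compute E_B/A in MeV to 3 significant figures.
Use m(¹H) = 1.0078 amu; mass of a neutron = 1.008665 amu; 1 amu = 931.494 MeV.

The nucleus contains 83 protons and 209 − 83 = 126 neutrons.
Mass of separated nucleons = 83(1.0078) + 126(1.008665) = 83.6474 + 127.091790 = 210.739190 amu
The mass defect is 210.739190 − 208.98040 = 1.758790 amu.
Converting to energy: 1.758790 amu × 931.494 MeV/amu = 1638.30 MeV
BE/A = 1638.30 MeV / 209 = 7.839 MeV/nucleon

7.84 MeV/nucleon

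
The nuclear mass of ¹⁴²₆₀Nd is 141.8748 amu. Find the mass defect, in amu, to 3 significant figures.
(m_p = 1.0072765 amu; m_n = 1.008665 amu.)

1.27 amu

Σm = 60·m_p + 82·m_n = 60.4365900 + 82.710530 = 143.1471200 amu
Mass defect Δm = 143.1471200 − 141.8748 = 1.2723200 amu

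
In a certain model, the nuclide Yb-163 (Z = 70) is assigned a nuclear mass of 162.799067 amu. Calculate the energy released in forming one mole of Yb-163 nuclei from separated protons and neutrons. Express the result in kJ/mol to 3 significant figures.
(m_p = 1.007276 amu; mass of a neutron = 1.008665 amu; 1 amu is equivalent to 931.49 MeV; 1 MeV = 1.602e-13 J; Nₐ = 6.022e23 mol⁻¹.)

The nucleus contains 70 protons and 163 − 70 = 93 neutrons.
Σm = 70·m_p + 93·m_n = 70.509320 + 93.805845 = 164.315165 amu
The mass defect is 164.315165 − 162.799067 = 1.516098 amu.
E_B = 1.516098 × 931.49 = 1412.23 MeV
Per nucleus in joules: 1412.23 MeV × 1.602e-13 J/MeV = 2.2624e-10 J
Per mole: 2.2624e-10 J × 6.022e23 mol⁻¹ = 1.3624e+14 J/mol

1.36e+11 kJ/mol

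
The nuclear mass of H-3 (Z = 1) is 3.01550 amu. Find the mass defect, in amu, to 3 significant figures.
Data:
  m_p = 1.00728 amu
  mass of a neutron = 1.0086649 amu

0.00911 amu

With 1 protons and 2 neutrons (A = 3):
Total constituent mass: 1 × 1.00728 + 2 × 1.0086649 = 3.0246098 amu
The mass defect is 3.0246098 − 3.01550 = 0.0091098 amu.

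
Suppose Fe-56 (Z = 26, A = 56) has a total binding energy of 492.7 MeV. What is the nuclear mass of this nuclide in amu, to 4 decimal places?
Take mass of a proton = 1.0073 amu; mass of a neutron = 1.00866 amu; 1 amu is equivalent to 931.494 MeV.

Mass defect = 492.7 MeV / (931.494 MeV/amu) = 0.528935 amu
Constituent mass = 26(1.0073) + 30(1.00866) = 56.44960 amu
Nuclear mass = 56.44960 − 0.528935 = 55.920665 amu ≈ 55.9207 amu (to 4 decimal places)

55.9207 amu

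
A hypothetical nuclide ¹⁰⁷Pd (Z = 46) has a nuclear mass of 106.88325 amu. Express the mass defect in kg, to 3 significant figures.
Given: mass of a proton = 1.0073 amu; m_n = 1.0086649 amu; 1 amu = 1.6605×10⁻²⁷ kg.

1.63e-27 kg

Z = 46, so N = A − Z = 107 − 46 = 61.
Total constituent mass: 46 × 1.0073 + 61 × 1.0086649 = 107.8643589 amu
Δm = 107.8643589 − 106.88325 = 0.9811089 amu
In SI units: 0.9811089 amu × 1.6605×10⁻²⁷ kg/amu = 1.6291e-27 kg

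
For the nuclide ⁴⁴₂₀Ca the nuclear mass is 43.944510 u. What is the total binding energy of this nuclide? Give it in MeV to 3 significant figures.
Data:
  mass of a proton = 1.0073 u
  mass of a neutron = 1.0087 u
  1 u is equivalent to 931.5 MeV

The nucleus contains 20 protons and 44 − 20 = 24 neutrons.
Mass of separated nucleons = 20(1.0073) + 24(1.0087) = 20.1460 + 24.2088 = 44.3548 u
Mass defect Δm = 44.3548 − 43.944510 = 0.410290 u
Converting to energy: 0.410290 u × 931.5 MeV/u = 382.185 MeV

382 MeV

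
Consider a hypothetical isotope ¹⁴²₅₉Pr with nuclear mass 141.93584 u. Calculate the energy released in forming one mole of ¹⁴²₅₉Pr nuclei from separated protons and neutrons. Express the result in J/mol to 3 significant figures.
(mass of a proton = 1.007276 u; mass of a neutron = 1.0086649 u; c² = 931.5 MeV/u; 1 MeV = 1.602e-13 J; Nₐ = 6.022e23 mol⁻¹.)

With 59 protons and 83 neutrons (A = 142):
Total constituent mass: 59 × 1.007276 + 83 × 1.0086649 = 143.1484707 u
The mass defect is 143.1484707 − 141.93584 = 1.2126307 u.
E_B = 1.2126307 × 931.5 = 1129.57 MeV
Per nucleus in joules: 1129.57 MeV × 1.602e-13 J/MeV = 1.8096e-10 J
Per mole: 1.8096e-10 J × 6.022e23 mol⁻¹ = 1.0897e+14 J/mol

1.09e+14 J/mol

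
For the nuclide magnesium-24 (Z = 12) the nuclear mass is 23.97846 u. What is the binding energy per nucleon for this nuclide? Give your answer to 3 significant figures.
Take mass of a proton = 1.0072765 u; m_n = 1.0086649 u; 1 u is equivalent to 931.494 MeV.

8.26 MeV/nucleon

Total constituent mass: 12 × 1.0072765 + 12 × 1.0086649 = 24.1912968 u
Mass defect Δm = 24.1912968 − 23.97846 = 0.2128368 u
E_B = 0.2128368 × 931.494 = 198.256 MeV
Per nucleon: 198.256 / 24 = 8.261 MeV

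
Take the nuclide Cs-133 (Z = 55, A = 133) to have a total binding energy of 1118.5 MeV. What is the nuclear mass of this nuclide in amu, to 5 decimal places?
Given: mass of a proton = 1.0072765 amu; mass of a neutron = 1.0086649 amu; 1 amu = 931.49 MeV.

132.87531 amu

Mass defect = 1118.5 MeV / (931.49 MeV/amu) = 1.2007644 amu
Constituent mass = 55(1.0072765) + 78(1.0086649) = 134.0760697 amu
Nuclear mass = 134.0760697 − 1.2007644 = 132.8753053 amu ≈ 132.87531 amu (to 5 decimal places)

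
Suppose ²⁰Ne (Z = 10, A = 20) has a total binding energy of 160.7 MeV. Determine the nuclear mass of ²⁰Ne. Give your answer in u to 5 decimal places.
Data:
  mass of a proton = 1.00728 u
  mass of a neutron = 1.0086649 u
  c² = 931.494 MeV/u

19.98693 u

Mass defect = 160.7 MeV / (931.494 MeV/u) = 0.1725186 u
Constituent mass = 10(1.00728) + 10(1.0086649) = 20.1594490 u
Nuclear mass = 20.1594490 − 0.1725186 = 19.9869304 u ≈ 19.98693 u (to 5 decimal places)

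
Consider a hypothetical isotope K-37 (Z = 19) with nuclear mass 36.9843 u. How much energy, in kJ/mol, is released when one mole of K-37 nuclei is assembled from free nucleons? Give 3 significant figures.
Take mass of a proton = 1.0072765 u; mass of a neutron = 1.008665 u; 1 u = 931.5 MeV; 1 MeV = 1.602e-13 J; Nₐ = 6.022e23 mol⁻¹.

Σm = 19·m_p + 18·m_n = 19.1382535 + 18.155970 = 37.2942235 u
Δm = 37.2942235 − 36.9843 = 0.3099235 u
E_B = 0.3099235 × 931.5 = 288.694 MeV
Per nucleus in joules: 288.694 MeV × 1.602e-13 J/MeV = 4.6249e-11 J
Per mole: 4.6249e-11 J × 6.022e23 mol⁻¹ = 2.7851e+13 J/mol

2.79e+10 kJ/mol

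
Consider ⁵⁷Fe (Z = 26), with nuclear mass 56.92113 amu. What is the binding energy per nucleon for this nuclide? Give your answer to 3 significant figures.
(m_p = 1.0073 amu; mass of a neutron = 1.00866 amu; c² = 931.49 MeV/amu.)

Z = 26, so N = A − Z = 57 − 26 = 31.
Total constituent mass: 26 × 1.0073 + 31 × 1.00866 = 57.45826 amu
The mass defect is 57.45826 − 56.92113 = 0.53713 amu.
E_B = 0.53713 × 931.49 = 500.331 MeV
Dividing by A = 57 gives 8.778 MeV per nucleon.

8.78 MeV/nucleon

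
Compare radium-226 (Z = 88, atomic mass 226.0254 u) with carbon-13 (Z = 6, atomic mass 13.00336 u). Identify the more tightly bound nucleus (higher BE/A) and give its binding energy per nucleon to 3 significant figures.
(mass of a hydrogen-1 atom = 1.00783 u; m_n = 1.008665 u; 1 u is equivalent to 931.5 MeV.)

radium-226: Σm = 88(1.00783) + 138(1.008665) = 227.884810 u; Δm = 1.859410 u; E_B = 1732.0 MeV; E_B/A = 7.664 MeV
carbon-13: Σm = 6(1.00783) + 7(1.008665) = 13.107635 u; Δm = 0.104275 u; E_B = 97.132 MeV; E_B/A = 7.472 MeV
radium-226 has the higher binding energy per nucleon, so it is the more tightly bound nucleus.

radium-226; 7.66 MeV/nucleon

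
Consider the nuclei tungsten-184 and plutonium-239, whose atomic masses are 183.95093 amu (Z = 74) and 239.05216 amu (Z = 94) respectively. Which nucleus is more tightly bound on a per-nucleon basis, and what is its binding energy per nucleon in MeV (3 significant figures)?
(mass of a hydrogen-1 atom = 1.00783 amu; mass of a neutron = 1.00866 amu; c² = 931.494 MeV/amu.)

tungsten-184; 8.00 MeV/nucleon

tungsten-184: Σm = 74(1.00783) + 110(1.00866) = 185.53202 amu; Δm = 1.58109 amu; E_B = 1472.8 MeV; E_B/A = 8.004 MeV
plutonium-239: Σm = 94(1.00783) + 145(1.00866) = 240.99172 amu; Δm = 1.93956 amu; E_B = 1806.7 MeV; E_B/A = 7.559 MeV
tungsten-184 has the higher binding energy per nucleon, so it is the more tightly bound nucleus.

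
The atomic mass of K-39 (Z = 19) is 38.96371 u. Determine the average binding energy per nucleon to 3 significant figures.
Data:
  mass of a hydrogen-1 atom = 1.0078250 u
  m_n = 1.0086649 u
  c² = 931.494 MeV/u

Z = 19, so N = A − Z = 39 − 19 = 20.
Mass of separated nucleons = 19(1.0078250) + 20(1.0086649) = 19.1486750 + 20.1732980 = 39.3219730 u
Δm = 39.3219730 − 38.96371 = 0.3582630 u
Converting to energy: 0.3582630 u × 931.494 MeV/u = 333.720 MeV
Dividing by A = 39 gives 8.557 MeV per nucleon.

8.56 MeV/nucleon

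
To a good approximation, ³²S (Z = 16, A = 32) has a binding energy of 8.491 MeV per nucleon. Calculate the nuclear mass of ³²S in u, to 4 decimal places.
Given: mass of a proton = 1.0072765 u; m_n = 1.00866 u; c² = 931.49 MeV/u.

Total binding energy = 32 × 8.491 = 271.712 MeV
Mass defect = 271.712 MeV / (931.49 MeV/u) = 0.291696 u
Constituent mass = 16(1.0072765) + 16(1.00866) = 32.2549840 u
Nuclear mass = 32.2549840 − 0.291696 = 31.9632880 u ≈ 31.9633 u (to 4 decimal places)

31.9633 u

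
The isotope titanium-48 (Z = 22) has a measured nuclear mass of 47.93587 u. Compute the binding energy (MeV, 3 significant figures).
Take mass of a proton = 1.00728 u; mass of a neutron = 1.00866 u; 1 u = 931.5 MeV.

419 MeV

The nucleus contains 22 protons and 48 − 22 = 26 neutrons.
Σm = 22·m_p + 26·m_n = 22.16016 + 26.22516 = 48.38532 u
Mass defect Δm = 48.38532 − 47.93587 = 0.44945 u
Converting to energy: 0.44945 u × 931.5 MeV/u = 418.663 MeV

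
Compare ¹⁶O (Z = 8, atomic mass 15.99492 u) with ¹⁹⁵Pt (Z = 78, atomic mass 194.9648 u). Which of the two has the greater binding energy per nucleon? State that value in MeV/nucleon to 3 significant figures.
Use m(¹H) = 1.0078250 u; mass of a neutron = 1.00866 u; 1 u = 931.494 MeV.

¹⁶O: Σm = 8(1.0078250) + 8(1.00866) = 16.1318800 u; Δm = 0.1369600 u; E_B = 127.58 MeV; E_B/A = 7.974 MeV
¹⁹⁵Pt: Σm = 78(1.0078250) + 117(1.00866) = 196.6235700 u; Δm = 1.6587700 u; E_B = 1545.1 MeV; E_B/A = 7.924 MeV
¹⁶O has the higher binding energy per nucleon, so it is the more tightly bound nucleus.

¹⁶O; 7.97 MeV/nucleon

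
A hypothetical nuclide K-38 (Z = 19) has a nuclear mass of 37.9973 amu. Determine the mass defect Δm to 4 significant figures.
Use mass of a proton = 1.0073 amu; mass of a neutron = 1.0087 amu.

0.3067 amu

Σm = 19·m_p + 19·m_n = 19.1387 + 19.1653 = 38.3040 amu
Mass defect Δm = 38.3040 − 37.9973 = 0.3067 amu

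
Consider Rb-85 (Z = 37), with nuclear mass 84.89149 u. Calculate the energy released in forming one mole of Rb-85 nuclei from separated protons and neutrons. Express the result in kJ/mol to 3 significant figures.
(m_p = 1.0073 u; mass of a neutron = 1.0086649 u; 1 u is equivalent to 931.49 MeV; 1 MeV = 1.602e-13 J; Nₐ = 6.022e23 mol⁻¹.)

Σm = 37·m_p + 48·m_n = 37.2701 + 48.4159152 = 85.6860152 u
Δm = 85.6860152 − 84.89149 = 0.7945252 u
E_B = 0.7945252 × 931.49 = 740.092 MeV
Per nucleus in joules: 740.092 MeV × 1.602e-13 J/MeV = 1.1856e-10 J
Per mole: 1.1856e-10 J × 6.022e23 mol⁻¹ = 7.1397e+13 J/mol

7.14e+10 kJ/mol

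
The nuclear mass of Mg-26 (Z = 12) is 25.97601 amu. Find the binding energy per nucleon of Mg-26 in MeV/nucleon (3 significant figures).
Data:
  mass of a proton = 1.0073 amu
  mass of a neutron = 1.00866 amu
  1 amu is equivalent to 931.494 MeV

Mass of separated nucleons = 12(1.0073) + 14(1.00866) = 12.0876 + 14.12124 = 26.20884 amu
The mass defect is 26.20884 − 25.97601 = 0.23283 amu.
E_B = 0.23283 × 931.494 = 216.880 MeV
Dividing by A = 26 gives 8.342 MeV per nucleon.

8.34 MeV/nucleon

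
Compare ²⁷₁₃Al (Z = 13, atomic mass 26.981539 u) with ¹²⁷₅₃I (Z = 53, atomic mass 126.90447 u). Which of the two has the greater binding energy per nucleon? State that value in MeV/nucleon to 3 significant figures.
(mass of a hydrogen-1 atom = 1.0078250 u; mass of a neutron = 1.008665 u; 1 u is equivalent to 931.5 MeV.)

¹²⁷₅₃I; 8.45 MeV/nucleon

²⁷₁₃Al: Σm = 13(1.0078250) + 14(1.008665) = 27.2230350 u; Δm = 0.2414960 u; E_B = 224.954 MeV; E_B/A = 8.332 MeV
¹²⁷₅₃I: Σm = 53(1.0078250) + 74(1.008665) = 128.0559350 u; Δm = 1.1514650 u; E_B = 1072.6 MeV; E_B/A = 8.446 MeV
¹²⁷₅₃I has the higher binding energy per nucleon, so it is the more tightly bound nucleus.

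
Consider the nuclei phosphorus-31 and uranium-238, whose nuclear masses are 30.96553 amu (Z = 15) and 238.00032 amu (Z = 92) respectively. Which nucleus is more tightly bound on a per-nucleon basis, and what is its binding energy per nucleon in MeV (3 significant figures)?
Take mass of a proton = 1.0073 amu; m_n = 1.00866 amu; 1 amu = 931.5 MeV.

phosphorus-31: Σm = 15(1.0073) + 16(1.00866) = 31.24806 amu; Δm = 0.28253 amu; E_B = 263.18 MeV; E_B/A = 8.490 MeV
uranium-238: Σm = 92(1.0073) + 146(1.00866) = 239.93596 amu; Δm = 1.93564 amu; E_B = 1803.0 MeV; E_B/A = 7.576 MeV
phosphorus-31 has the higher binding energy per nucleon, so it is the more tightly bound nucleus.

phosphorus-31; 8.49 MeV/nucleon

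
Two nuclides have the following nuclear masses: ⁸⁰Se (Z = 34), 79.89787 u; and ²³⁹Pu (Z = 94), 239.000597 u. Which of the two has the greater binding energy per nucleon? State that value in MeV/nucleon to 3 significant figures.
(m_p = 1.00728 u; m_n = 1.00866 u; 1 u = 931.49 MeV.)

⁸⁰Se; 8.71 MeV/nucleon

⁸⁰Se: Σm = 34(1.00728) + 46(1.00866) = 80.64588 u; Δm = 0.74801 u; E_B = 696.76 MeV; E_B/A = 8.710 MeV
²³⁹Pu: Σm = 94(1.00728) + 145(1.00866) = 240.94002 u; Δm = 1.939423 u; E_B = 1806.6 MeV; E_B/A = 7.559 MeV
⁸⁰Se has the higher binding energy per nucleon, so it is the more tightly bound nucleus.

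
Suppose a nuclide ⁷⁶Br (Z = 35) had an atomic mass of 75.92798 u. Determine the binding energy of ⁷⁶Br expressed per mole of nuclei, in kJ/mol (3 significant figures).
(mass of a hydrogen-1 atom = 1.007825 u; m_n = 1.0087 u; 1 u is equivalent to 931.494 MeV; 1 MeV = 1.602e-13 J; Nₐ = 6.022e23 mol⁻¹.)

6.31e+10 kJ/mol

With 35 protons and 41 neutrons (A = 76):
Mass of separated nucleons = 35(1.007825) + 41(1.0087) = 35.273875 + 41.3567 = 76.630575 u
Mass defect Δm = 76.630575 − 75.92798 = 0.702595 u
Converting to energy: 0.702595 u × 931.494 MeV/u = 654.463 MeV
Per nucleus in joules: 654.463 MeV × 1.602e-13 J/MeV = 1.0484e-10 J
Per mole: 1.0484e-10 J × 6.022e23 mol⁻¹ = 6.3135e+13 J/mol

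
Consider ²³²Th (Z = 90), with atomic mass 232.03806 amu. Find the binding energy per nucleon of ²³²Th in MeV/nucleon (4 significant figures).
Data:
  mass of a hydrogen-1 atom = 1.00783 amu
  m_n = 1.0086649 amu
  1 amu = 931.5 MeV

7.617 MeV/nucleon

Z = 90, so N = A − Z = 232 − 90 = 142.
Total constituent mass: 90 × 1.00783 + 142 × 1.0086649 = 233.9351158 amu
Δm = 233.9351158 − 232.03806 = 1.8970558 amu
E_B = 1.8970558 × 931.5 = 1767.11 MeV
BE/A = 1767.11 MeV / 232 = 7.617 MeV/nucleon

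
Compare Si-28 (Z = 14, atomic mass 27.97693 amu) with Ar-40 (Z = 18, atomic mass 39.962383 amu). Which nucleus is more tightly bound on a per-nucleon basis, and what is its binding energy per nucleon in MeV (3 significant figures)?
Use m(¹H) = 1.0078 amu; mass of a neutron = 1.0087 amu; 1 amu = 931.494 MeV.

Ar-40; 8.60 MeV/nucleon

Si-28: Σm = 14(1.0078) + 14(1.0087) = 28.2310 amu; Δm = 0.25407 amu; E_B = 236.66 MeV; E_B/A = 8.452 MeV
Ar-40: Σm = 18(1.0078) + 22(1.0087) = 40.3318 amu; Δm = 0.369417 amu; E_B = 344.11 MeV; E_B/A = 8.603 MeV
Ar-40 has the higher binding energy per nucleon, so it is the more tightly bound nucleus.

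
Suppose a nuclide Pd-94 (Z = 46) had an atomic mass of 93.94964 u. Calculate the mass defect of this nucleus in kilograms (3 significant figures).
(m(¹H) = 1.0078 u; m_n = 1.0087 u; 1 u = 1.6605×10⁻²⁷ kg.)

Mass of separated nucleons = 46(1.0078) + 48(1.0087) = 46.3588 + 48.4176 = 94.7764 u
Δm = 94.7764 − 93.94964 = 0.82676 u
In SI units: 0.82676 u × 1.6605×10⁻²⁷ kg/u = 1.3728e-27 kg

1.37e-27 kg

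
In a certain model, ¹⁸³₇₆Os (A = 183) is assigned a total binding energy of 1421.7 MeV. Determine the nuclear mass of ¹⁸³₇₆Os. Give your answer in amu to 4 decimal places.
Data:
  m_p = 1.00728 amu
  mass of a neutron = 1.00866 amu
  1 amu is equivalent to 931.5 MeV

Mass defect = 1421.7 MeV / (931.5 MeV/amu) = 1.526248 amu
Constituent mass = 76(1.00728) + 107(1.00866) = 184.47990 amu
Nuclear mass = 184.47990 − 1.526248 = 182.953652 amu ≈ 182.9537 amu (to 4 decimal places)

182.9537 amu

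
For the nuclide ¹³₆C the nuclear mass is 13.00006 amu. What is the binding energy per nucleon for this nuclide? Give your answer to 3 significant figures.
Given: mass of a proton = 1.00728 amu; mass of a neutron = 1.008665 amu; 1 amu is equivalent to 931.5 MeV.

7.47 MeV/nucleon

Σm = 6·m_p + 7·m_n = 6.04368 + 7.060655 = 13.104335 amu
The mass defect is 13.104335 − 13.00006 = 0.104275 amu.
E_B = 0.104275 × 931.5 = 97.1322 MeV
Per nucleon: 97.1322 / 13 = 7.472 MeV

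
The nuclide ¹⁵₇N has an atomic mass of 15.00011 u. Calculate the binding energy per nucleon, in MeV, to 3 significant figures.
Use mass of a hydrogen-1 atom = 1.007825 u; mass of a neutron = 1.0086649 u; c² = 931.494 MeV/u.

Mass of separated nucleons = 7(1.007825) + 8(1.0086649) = 7.054775 + 8.0693192 = 15.1240942 u
Mass defect Δm = 15.1240942 − 15.00011 = 0.1239842 u
E_B = 0.1239842 × 931.494 = 115.491 MeV
Per nucleon: 115.491 / 15 = 7.699 MeV

7.70 MeV/nucleon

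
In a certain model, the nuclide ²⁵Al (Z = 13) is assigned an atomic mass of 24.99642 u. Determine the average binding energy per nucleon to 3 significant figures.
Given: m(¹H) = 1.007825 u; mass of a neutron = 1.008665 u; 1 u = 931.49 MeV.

7.80 MeV/nucleon

Σm = 13·m(¹H) + 12·m_n = 13.101725 + 12.103980 = 25.205705 u
The mass defect is 25.205705 − 24.99642 = 0.209285 u.
E_B = 0.209285 × 931.49 = 194.947 MeV
Dividing by A = 25 gives 7.798 MeV per nucleon.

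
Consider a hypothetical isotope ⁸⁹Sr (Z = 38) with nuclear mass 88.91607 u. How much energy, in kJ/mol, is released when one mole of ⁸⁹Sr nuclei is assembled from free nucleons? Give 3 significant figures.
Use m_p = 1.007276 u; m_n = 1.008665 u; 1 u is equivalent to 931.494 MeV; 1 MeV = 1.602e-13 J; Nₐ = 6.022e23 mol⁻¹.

With 38 protons and 51 neutrons (A = 89):
Total constituent mass: 38 × 1.007276 + 51 × 1.008665 = 89.718403 u
The mass defect is 89.718403 − 88.91607 = 0.802333 u.
Converting to energy: 0.802333 u × 931.494 MeV/u = 747.368 MeV
Per nucleus in joules: 747.368 MeV × 1.602e-13 J/MeV = 1.1973e-10 J
Per mole: 1.1973e-10 J × 6.022e23 mol⁻¹ = 7.2101e+13 J/mol

7.21e+10 kJ/mol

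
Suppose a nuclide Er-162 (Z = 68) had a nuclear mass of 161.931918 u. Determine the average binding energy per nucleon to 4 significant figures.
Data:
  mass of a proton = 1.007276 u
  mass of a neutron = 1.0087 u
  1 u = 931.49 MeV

Total constituent mass: 68 × 1.007276 + 94 × 1.0087 = 163.312568 u
The mass defect is 163.312568 − 161.931918 = 1.380650 u.
E_B = 1.380650 × 931.49 = 1286.06 MeV
Dividing by A = 162 gives 7.939 MeV per nucleon.

7.939 MeV/nucleon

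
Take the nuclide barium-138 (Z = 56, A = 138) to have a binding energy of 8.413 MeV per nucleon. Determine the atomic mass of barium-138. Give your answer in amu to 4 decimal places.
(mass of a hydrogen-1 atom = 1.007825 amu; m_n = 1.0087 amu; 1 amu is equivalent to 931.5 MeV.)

Total binding energy = 138 × 8.413 = 1160.994 MeV
Mass defect = 1160.994 MeV / (931.5 MeV/amu) = 1.246370 amu
Constituent mass = 56(1.007825) + 82(1.0087) = 139.151600 amu
Atomic mass = 139.151600 − 1.246370 = 137.905230 amu ≈ 137.9052 amu (to 4 decimal places)

137.9052 amu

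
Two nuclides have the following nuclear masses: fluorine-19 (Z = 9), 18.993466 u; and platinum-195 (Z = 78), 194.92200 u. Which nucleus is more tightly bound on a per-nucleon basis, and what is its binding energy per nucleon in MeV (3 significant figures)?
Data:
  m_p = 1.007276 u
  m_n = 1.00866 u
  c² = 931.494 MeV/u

fluorine-19: Σm = 9(1.007276) + 10(1.00866) = 19.152084 u; Δm = 0.158618 u; E_B = 147.75 MeV; E_B/A = 7.776 MeV
platinum-195: Σm = 78(1.007276) + 117(1.00866) = 196.580748 u; Δm = 1.658748 u; E_B = 1545.1 MeV; E_B/A = 7.924 MeV
platinum-195 has the higher binding energy per nucleon, so it is the more tightly bound nucleus.

platinum-195; 7.92 MeV/nucleon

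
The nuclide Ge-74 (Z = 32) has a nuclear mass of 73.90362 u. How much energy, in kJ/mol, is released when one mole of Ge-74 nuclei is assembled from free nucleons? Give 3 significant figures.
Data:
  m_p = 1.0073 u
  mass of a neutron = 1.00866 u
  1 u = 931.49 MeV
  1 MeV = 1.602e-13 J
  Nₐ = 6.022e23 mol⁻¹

6.23e+10 kJ/mol

Mass of separated nucleons = 32(1.0073) + 42(1.00866) = 32.2336 + 42.36372 = 74.59732 u
Δm = 74.59732 − 73.90362 = 0.69370 u
Binding energy = Δm·c² = 0.69370 × 931.49 MeV/u = 646.175 MeV
Per nucleus in joules: 646.175 MeV × 1.602e-13 J/MeV = 1.0352e-10 J
Per mole: 1.0352e-10 J × 6.022e23 mol⁻¹ = 6.2340e+13 J/mol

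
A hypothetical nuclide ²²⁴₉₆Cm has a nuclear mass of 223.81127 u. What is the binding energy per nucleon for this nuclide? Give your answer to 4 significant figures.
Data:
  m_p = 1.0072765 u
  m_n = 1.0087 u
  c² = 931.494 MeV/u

The nucleus contains 96 protons and 224 − 96 = 128 neutrons.
Total constituent mass: 96 × 1.0072765 + 128 × 1.0087 = 225.8121440 u
Δm = 225.8121440 − 223.81127 = 2.0008740 u
E_B = 2.0008740 × 931.494 = 1863.80 MeV
BE/A = 1863.80 MeV / 224 = 8.321 MeV/nucleon

8.321 MeV/nucleon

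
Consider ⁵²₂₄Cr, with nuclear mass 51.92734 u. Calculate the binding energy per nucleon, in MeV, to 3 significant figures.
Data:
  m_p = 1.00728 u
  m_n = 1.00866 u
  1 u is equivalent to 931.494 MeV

8.78 MeV/nucleon

With 24 protons and 28 neutrons (A = 52):
Mass of separated nucleons = 24(1.00728) + 28(1.00866) = 24.17472 + 28.24248 = 52.41720 u
Mass defect Δm = 52.41720 − 51.92734 = 0.48986 u
Converting to energy: 0.48986 u × 931.494 MeV/u = 456.302 MeV
Per nucleon: 456.302 / 52 = 8.775 MeV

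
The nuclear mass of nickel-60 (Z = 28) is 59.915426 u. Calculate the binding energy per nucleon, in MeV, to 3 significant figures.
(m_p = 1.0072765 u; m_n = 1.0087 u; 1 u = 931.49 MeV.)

The nucleus contains 28 protons and 60 − 28 = 32 neutrons.
Total constituent mass: 28 × 1.0072765 + 32 × 1.0087 = 60.4821420 u
Mass defect Δm = 60.4821420 − 59.915426 = 0.5667160 u
E_B = 0.5667160 × 931.49 = 527.890 MeV
Per nucleon: 527.890 / 60 = 8.798 MeV

8.80 MeV/nucleon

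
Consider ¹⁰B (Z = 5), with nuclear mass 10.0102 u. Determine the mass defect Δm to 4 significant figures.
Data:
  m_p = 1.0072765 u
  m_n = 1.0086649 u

0.06951 u

The nucleus contains 5 protons and 10 − 5 = 5 neutrons.
Mass of separated nucleons = 5(1.0072765) + 5(1.0086649) = 5.0363825 + 5.0433245 = 10.0797070 u
The mass defect is 10.0797070 − 10.0102 = 0.0695070 u.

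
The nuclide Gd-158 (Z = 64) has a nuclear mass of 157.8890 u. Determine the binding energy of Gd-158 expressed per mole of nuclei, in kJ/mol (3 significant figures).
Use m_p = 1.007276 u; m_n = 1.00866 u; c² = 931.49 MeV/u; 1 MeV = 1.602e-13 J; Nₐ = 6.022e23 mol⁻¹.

Mass of separated nucleons = 64(1.007276) + 94(1.00866) = 64.465664 + 94.81404 = 159.279704 u
Mass defect Δm = 159.279704 − 157.8890 = 1.390704 u
E_B = 1.390704 × 931.49 = 1295.43 MeV
Per nucleus in joules: 1295.43 MeV × 1.602e-13 J/MeV = 2.0753e-10 J
Per mole: 2.0753e-10 J × 6.022e23 mol⁻¹ = 1.2497e+14 J/mol

1.25e+11 kJ/mol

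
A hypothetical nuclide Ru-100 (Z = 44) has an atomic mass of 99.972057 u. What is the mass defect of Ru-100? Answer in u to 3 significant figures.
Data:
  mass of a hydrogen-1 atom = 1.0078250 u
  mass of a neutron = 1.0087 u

Σm = 44·m(¹H) + 56·m_n = 44.3443000 + 56.4872 = 100.8315000 u
The mass defect is 100.8315000 − 99.972057 = 0.8594430 u.

0.859 u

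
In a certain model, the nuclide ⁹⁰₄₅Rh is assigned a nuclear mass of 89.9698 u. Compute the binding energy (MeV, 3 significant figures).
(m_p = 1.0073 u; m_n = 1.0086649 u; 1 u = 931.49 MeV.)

Z = 45, so N = A − Z = 90 − 45 = 45.
Total constituent mass: 45 × 1.0073 + 45 × 1.0086649 = 90.7184205 u
The mass defect is 90.7184205 − 89.9698 = 0.7486205 u.
Converting to energy: 0.7486205 u × 931.49 MeV/u = 697.333 MeV

697 MeV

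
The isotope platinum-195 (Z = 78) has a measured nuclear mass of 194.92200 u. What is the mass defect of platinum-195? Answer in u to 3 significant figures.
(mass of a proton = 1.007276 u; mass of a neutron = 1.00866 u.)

Mass of separated nucleons = 78(1.007276) + 117(1.00866) = 78.567528 + 118.01322 = 196.580748 u
Mass defect Δm = 196.580748 − 194.92200 = 1.658748 u

1.66 u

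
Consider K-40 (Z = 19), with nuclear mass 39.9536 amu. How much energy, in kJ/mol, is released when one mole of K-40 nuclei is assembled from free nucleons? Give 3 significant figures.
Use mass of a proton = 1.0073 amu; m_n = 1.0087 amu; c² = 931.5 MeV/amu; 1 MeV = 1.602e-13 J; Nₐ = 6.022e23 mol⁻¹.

3.31e+10 kJ/mol

The nucleus contains 19 protons and 40 − 19 = 21 neutrons.
Σm = 19·m_p + 21·m_n = 19.1387 + 21.1827 = 40.3214 amu
Mass defect Δm = 40.3214 − 39.9536 = 0.3678 amu
E_B = 0.3678 × 931.5 = 342.606 MeV
Per nucleus in joules: 342.606 MeV × 1.602e-13 J/MeV = 5.4885e-11 J
Per mole: 5.4885e-11 J × 6.022e23 mol⁻¹ = 3.3052e+13 J/mol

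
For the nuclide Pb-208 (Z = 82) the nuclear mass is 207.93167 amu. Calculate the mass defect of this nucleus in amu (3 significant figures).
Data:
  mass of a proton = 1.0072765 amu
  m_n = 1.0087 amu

1.76 amu

Z = 82, so N = A − Z = 208 − 82 = 126.
Σm = 82·m_p + 126·m_n = 82.5966730 + 127.0962 = 209.6928730 amu
Mass defect Δm = 209.6928730 − 207.93167 = 1.7612030 amu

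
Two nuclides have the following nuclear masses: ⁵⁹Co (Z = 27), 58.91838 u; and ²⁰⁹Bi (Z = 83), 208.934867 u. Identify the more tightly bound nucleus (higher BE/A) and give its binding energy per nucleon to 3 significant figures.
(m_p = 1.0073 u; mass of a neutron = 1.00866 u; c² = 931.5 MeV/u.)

⁵⁹Co: Σm = 27(1.0073) + 32(1.00866) = 59.47422 u; Δm = 0.55584 u; E_B = 517.76 MeV; E_B/A = 8.776 MeV
²⁰⁹Bi: Σm = 83(1.0073) + 126(1.00866) = 210.69706 u; Δm = 1.762193 u; E_B = 1641.5 MeV; E_B/A = 7.854 MeV
⁵⁹Co has the higher binding energy per nucleon, so it is the more tightly bound nucleus.

⁵⁹Co; 8.78 MeV/nucleon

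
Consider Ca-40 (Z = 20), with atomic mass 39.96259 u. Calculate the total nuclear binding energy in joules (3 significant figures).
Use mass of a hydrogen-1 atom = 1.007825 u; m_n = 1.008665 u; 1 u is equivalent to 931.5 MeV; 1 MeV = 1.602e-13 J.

With 20 protons and 20 neutrons (A = 40):
Mass of separated nucleons = 20(1.007825) + 20(1.008665) = 20.156500 + 20.173300 = 40.329800 u
The mass defect is 40.329800 − 39.96259 = 0.367210 u.
Converting to energy: 0.367210 u × 931.5 MeV/u = 342.056 MeV
In joules: 342.056 MeV × 1.602e-13 J/MeV = 5.4797e-11 J

5.48e-11 J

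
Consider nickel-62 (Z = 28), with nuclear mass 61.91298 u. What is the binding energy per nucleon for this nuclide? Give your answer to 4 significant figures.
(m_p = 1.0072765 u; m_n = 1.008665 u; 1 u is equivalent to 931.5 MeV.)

Z = 28, so N = A − Z = 62 − 28 = 34.
Total constituent mass: 28 × 1.0072765 + 34 × 1.008665 = 62.4983520 u
Mass defect Δm = 62.4983520 − 61.91298 = 0.5853720 u
Converting to energy: 0.5853720 u × 931.5 MeV/u = 545.274 MeV
Per nucleon: 545.274 / 62 = 8.795 MeV

8.795 MeV/nucleon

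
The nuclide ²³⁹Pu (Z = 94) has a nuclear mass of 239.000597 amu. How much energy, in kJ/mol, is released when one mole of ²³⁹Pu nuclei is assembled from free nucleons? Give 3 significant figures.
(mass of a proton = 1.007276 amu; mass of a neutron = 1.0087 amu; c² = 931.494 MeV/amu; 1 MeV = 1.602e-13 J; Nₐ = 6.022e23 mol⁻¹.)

Mass of separated nucleons = 94(1.007276) + 145(1.0087) = 94.683944 + 146.2615 = 240.945444 amu
The mass defect is 240.945444 − 239.000597 = 1.944847 amu.
E_B = 1.944847 × 931.494 = 1811.61 MeV
Per nucleus in joules: 1811.61 MeV × 1.602e-13 J/MeV = 2.9022e-10 J
Per mole: 2.9022e-10 J × 6.022e23 mol⁻¹ = 1.7477e+14 J/mol

1.75e+11 kJ/mol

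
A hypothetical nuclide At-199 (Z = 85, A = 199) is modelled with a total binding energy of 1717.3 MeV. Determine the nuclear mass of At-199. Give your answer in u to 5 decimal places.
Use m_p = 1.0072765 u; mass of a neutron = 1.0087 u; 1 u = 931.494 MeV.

198.76671 u

Mass defect = 1717.3 MeV / (931.494 MeV/u) = 1.8435975 u
Constituent mass = 85(1.0072765) + 114(1.0087) = 200.6103025 u
Nuclear mass = 200.6103025 − 1.8435975 = 198.7667050 u ≈ 198.76671 u (to 5 decimal places)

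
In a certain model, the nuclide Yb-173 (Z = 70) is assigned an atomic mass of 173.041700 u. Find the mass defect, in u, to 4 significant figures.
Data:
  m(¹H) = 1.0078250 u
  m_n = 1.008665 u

Σm = 70·m(¹H) + 103·m_n = 70.5477500 + 103.892495 = 174.4402450 u
Mass defect Δm = 174.4402450 − 173.041700 = 1.3985450 u

1.399 u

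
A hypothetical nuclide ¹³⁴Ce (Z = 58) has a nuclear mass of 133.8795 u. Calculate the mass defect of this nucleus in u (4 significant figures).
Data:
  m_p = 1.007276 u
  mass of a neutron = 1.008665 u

1.201 u

Z = 58, so N = A − Z = 134 − 58 = 76.
Σm = 58·m_p + 76·m_n = 58.422008 + 76.658540 = 135.080548 u
The mass defect is 135.080548 − 133.8795 = 1.201048 u.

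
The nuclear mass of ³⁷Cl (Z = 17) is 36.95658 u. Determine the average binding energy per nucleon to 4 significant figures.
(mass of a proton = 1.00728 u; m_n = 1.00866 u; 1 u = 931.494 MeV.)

8.569 MeV/nucleon

Mass of separated nucleons = 17(1.00728) + 20(1.00866) = 17.12376 + 20.17320 = 37.29696 u
Mass defect Δm = 37.29696 − 36.95658 = 0.34038 u
Converting to energy: 0.34038 u × 931.494 MeV/u = 317.062 MeV
BE/A = 317.062 MeV / 37 = 8.569 MeV/nucleon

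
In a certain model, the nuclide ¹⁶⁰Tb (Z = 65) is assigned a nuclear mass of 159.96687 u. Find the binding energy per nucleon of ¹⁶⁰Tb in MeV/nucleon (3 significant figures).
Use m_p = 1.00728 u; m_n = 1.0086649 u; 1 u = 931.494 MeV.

Z = 65, so N = A − Z = 160 − 65 = 95.
Total constituent mass: 65 × 1.00728 + 95 × 1.0086649 = 161.2963655 u
Δm = 161.2963655 − 159.96687 = 1.3294955 u
E_B = 1.3294955 × 931.494 = 1238.42 MeV
Dividing by A = 160 gives 7.740 MeV per nucleon.

7.74 MeV/nucleon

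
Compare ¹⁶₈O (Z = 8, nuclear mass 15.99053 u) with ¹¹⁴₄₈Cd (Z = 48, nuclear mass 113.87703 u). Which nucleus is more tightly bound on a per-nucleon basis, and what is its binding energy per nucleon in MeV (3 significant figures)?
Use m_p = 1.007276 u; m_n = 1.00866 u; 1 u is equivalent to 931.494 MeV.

¹⁶₈O: Σm = 8(1.007276) + 8(1.00866) = 16.127488 u; Δm = 0.136958 u; E_B = 127.5756 MeV; E_B/A = 7.973 MeV
¹¹⁴₄₈Cd: Σm = 48(1.007276) + 66(1.00866) = 114.920808 u; Δm = 1.043778 u; E_B = 972.27 MeV; E_B/A = 8.529 MeV
¹¹⁴₄₈Cd has the higher binding energy per nucleon, so it is the more tightly bound nucleus.

¹¹⁴₄₈Cd; 8.53 MeV/nucleon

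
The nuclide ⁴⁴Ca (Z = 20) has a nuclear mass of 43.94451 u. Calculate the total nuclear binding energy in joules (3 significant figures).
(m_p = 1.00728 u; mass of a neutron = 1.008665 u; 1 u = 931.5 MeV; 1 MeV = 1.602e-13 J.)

6.10e-11 J

Total constituent mass: 20 × 1.00728 + 24 × 1.008665 = 44.353560 u
The mass defect is 44.353560 − 43.94451 = 0.409050 u.
Binding energy = Δm·c² = 0.409050 × 931.5 MeV/u = 381.030 MeV
In joules: 381.030 MeV × 1.602e-13 J/MeV = 6.1041e-11 J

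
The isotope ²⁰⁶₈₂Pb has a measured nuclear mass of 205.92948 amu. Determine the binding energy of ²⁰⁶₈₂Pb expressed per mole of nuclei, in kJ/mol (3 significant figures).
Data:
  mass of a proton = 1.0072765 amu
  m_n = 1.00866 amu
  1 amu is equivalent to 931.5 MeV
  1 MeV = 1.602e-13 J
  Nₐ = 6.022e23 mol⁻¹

1.56e+11 kJ/mol

Mass of separated nucleons = 82(1.0072765) + 124(1.00866) = 82.5966730 + 125.07384 = 207.6705130 amu
Δm = 207.6705130 − 205.92948 = 1.7410330 amu
Converting to energy: 1.7410330 amu × 931.5 MeV/amu = 1621.77 MeV
Per nucleus in joules: 1621.77 MeV × 1.602e-13 J/MeV = 2.5981e-10 J
Per mole: 2.5981e-10 J × 6.022e23 mol⁻¹ = 1.5646e+14 J/mol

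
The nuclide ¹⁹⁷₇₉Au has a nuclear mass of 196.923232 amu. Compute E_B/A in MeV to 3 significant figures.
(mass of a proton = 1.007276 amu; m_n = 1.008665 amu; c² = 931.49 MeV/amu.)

With 79 protons and 118 neutrons (A = 197):
Mass of separated nucleons = 79(1.007276) + 118(1.008665) = 79.574804 + 119.022470 = 198.597274 amu
Mass defect Δm = 198.597274 − 196.923232 = 1.674042 amu
Converting to energy: 1.674042 amu × 931.49 MeV/amu = 1559.35 MeV
Dividing by A = 197 gives 7.915 MeV per nucleon.

7.92 MeV/nucleon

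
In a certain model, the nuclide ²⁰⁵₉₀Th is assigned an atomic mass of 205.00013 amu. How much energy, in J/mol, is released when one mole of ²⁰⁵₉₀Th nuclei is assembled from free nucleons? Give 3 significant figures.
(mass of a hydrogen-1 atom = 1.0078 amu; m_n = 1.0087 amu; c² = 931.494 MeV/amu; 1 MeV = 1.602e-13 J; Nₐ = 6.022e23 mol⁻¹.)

1.53e+14 J/mol

Total constituent mass: 90 × 1.0078 + 115 × 1.0087 = 206.7025 amu
Mass defect Δm = 206.7025 − 205.00013 = 1.70237 amu
Converting to energy: 1.70237 amu × 931.494 MeV/amu = 1585.75 MeV
Per nucleus in joules: 1585.75 MeV × 1.602e-13 J/MeV = 2.5404e-10 J
Per mole: 2.5404e-10 J × 6.022e23 mol⁻¹ = 1.5298e+14 J/mol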